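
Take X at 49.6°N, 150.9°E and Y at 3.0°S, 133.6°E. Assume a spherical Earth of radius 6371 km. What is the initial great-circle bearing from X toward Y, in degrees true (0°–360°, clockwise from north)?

201.3°

N = sin Δλ·cos φ₂ = -0.2970;  D = cos φ₁ sin φ₂ − sin φ₁ cos φ₂ cos Δλ = -0.7600
initial course = atan2(N, D) = 201.34°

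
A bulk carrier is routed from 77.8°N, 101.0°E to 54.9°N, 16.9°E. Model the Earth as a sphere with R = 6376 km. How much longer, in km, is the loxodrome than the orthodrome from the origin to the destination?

315 km

Great circle: cos σ = sin φ₁ sin φ₂ + cos φ₁ cos φ₂ cos Δλ,  σ = 0.6229 rad → d_gc = 3971.9 km
Rhumb line: Δψ = -1.0850, q = Δφ/Δψ = 0.3684, d_rh = R√(Δφ²+q²Δλ²) = 4287.2 km
Excess = 4287.2 − 3971.9 = 315.3 ≈ 315 km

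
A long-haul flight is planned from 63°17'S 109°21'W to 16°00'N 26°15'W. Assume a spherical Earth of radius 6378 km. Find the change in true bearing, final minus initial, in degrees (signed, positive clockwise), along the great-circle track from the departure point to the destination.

-49.6°

At departure: θ₁ = atan2(sin Δλ cos φ₂, cos φ₁ sin φ₂ − sin φ₁ cos φ₂ cos Δλ) = 76.62°
At arrival: θ₂ = atan2(sin Δλ cos φ₁, −cos φ₂ sin φ₁ + sin φ₂ cos φ₁ cos Δλ) = 27.06°
Δθ = θ₂ − θ₁ = -49.6°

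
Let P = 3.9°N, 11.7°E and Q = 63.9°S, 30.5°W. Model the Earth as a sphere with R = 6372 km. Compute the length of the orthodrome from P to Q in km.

8306 km

Haversine: a = sin²(Δφ/2)+cos φ₁ cos φ₂ sin²(Δλ/2) = 0.36796;  σ = 2·atan2(√a,√(1−a))
σ = 74.688° → d = Rσ = 6372·1.30355 = 8306 km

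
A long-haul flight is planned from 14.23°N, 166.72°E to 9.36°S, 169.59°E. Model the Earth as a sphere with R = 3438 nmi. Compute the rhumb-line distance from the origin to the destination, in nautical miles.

Δψ = ln[tan(π/4+φ₂/2)/tan(π/4+φ₁/2)] = -0.4150;  Δφ = -0.4117 rad,  Δλ = +0.0501 rad
q = Δφ/Δψ = 0.9920
d = R·√(Δφ² + q²Δλ²) = 3438·0.41471 = 1426 nmi

1426 nmi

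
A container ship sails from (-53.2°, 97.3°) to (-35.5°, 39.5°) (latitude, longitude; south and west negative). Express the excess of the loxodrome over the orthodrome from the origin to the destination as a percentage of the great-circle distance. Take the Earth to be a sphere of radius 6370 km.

Great circle: σ = 0.7600 rad → d_gc = Rσ = 4841.0 km
Rhumb: Δφ = +0.3089, Δλ = -1.0088, Δψ = +0.4371, q = Δφ/Δψ = 0.7067 → d_rh = R√(Δφ²+q²Δλ²) = 4949.4 km
Excess = (4949.4 − 4841.0) / 4841.0 = 108.4 / 4841.0 = 2.24% ≈ 2.2%

2.2%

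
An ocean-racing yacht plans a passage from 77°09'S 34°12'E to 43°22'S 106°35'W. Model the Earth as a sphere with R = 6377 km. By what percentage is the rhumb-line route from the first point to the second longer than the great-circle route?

23.6%

Great circle: σ = 0.9954 rad → d_gc = Rσ = 6347.4 km
Rhumb: Δφ = +0.5896, Δλ = -2.4571, Δψ = +1.3422, q = Δφ/Δψ = 0.4393 → d_rh = R√(Δφ²+q²Δλ²) = 7843.5 km
Excess = (7843.5 − 6347.4) / 6347.4 = 1496.1 / 6347.4 = 23.57% ≈ 23.6%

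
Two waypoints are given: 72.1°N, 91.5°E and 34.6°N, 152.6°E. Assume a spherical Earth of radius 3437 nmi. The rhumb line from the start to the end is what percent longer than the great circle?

3.3%

Great circle: σ = 0.8465 rad → d_gc = Rσ = 2909.3 nmi
Rhumb: Δφ = -0.6545, Δλ = +1.0664, Δψ = -1.2041, q = Δφ/Δψ = 0.5436 → d_rh = R√(Δφ²+q²Δλ²) = 3004.9 nmi
Excess = (3004.9 − 2909.3) / 2909.3 = 95.6 / 2909.3 = 3.29% ≈ 3.3%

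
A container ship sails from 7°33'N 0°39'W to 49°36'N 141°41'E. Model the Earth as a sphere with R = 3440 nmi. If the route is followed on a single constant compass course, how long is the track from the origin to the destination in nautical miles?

Rhumb course C = atan2(Δλ, Δψ) with Δψ = ln[tan(π/4+φ₂/2)/tan(π/4+φ₁/2)] = +0.8677, Δλ = +2.4842 → C = 70.75°
d = R·|Δφ| / |cos C| = 3440·0.73391 / 0.32976 = 7656 nmi

7656 nmi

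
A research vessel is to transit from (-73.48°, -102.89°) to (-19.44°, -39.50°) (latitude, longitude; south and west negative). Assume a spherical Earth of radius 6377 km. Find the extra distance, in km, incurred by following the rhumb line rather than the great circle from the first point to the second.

Great circle: cos σ = sin φ₁ sin φ₂ + cos φ₁ cos φ₂ cos Δλ,  σ = 1.1161 rad → d_gc = 7117.4 km
Rhumb line: Δψ = +1.5838, q = Δφ/Δψ = 0.5955, d_rh = R√(Δφ²+q²Δλ²) = 7336.7 km
Excess = 7336.7 − 7117.4 = 219.3 ≈ 219 km

219 km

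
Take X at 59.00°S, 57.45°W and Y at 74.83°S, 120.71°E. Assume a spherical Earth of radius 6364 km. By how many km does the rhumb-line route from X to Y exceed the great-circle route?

2530 km

Great circle: cos σ = sin φ₁ sin φ₂ + cos φ₁ cos φ₂ cos Δλ,  σ = 0.8057 rad → d_gc = 5127.62 km
Rhumb line: Δψ = -0.7336, q = Δφ/Δψ = 0.3766, d_rh = R√(Δφ²+q²Δλ²) = 7657.14 km
Excess = 7657.14 − 5127.62 = 2529.52 ≈ 2530 km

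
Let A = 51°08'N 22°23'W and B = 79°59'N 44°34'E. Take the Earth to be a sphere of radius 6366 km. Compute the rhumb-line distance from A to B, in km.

Δψ = ln[tan(π/4+φ₂/2)/tan(π/4+φ₁/2)] = +1.3927;  Δφ = +0.5035 rad,  Δλ = +1.1685 rad
q = Δφ/Δψ = 0.3615
d = R·√(Δφ² + q²Δλ²) = 6366·0.65727 = 4184 km

4184 km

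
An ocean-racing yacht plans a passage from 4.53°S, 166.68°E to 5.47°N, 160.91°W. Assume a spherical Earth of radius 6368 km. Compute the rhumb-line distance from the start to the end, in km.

3765 km

Δψ = ln[tan(π/4+φ₂/2)/tan(π/4+φ₁/2)] = +0.1748;  Δφ = +0.1745 rad,  Δλ = +0.5657 rad
q = Δφ/Δψ = 0.9987
d = R·√(Δφ² + q²Δλ²) = 6368·0.59127 = 3765 km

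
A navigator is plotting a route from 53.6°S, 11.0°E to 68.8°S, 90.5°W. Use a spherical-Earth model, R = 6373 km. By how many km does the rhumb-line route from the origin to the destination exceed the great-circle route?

Great circle: cos σ = sin φ₁ sin φ₂ + cos φ₁ cos φ₂ cos Δλ,  σ = 0.7846 rad → d_gc = 5000.6 km
Rhumb line: Δψ = -0.5635, q = Δφ/Δψ = 0.4708, d_rh = R√(Δφ²+q²Δλ²) = 5577.4 km
Excess = 5577.4 − 5000.6 = 576.8 ≈ 577 km

577 km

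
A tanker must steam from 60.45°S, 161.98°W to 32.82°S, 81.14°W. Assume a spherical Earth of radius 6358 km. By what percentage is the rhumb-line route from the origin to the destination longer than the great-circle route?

5.1%

Great circle: σ = 1.0034 rad → d_gc = Rσ = 6379.3 km
Rhumb: Δφ = +0.4822, Δλ = +1.4109, Δψ = +0.7258, q = Δφ/Δψ = 0.6644 → d_rh = R√(Δφ²+q²Δλ²) = 6702.7 km
Excess = (6702.7 − 6379.3) / 6379.3 = 323.4 / 6379.3 = 5.07% ≈ 5.1%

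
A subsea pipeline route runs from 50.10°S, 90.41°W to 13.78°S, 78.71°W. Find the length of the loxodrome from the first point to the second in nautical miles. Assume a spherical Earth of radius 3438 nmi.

2255 nmi

Δψ = ln[tan(π/4+φ₂/2)/tan(π/4+φ₁/2)] = +0.7705;  Δφ = +0.6339 rad,  Δλ = +0.2042 rad
q = Δφ/Δψ = 0.8227
d = R·√(Δφ² + q²Δλ²) = 3438·0.65579 = 2255 nmi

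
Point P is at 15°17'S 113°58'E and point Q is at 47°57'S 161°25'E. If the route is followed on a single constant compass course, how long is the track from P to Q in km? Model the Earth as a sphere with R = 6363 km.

5686 km

Rhumb course C = atan2(Δλ, Δψ) with Δψ = ln[tan(π/4+φ₂/2)/tan(π/4+φ₁/2)] = -0.6862, Δλ = +0.8282 → C = 129.64°
d = R·|Δφ| / |cos C| = 6363·0.57014 / 0.63802 = 5686 km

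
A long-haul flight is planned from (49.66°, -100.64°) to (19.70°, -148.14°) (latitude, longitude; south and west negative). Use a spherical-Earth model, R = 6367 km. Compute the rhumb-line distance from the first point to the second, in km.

Rhumb course C = atan2(Δλ, Δψ) with Δψ = ln[tan(π/4+φ₂/2)/tan(π/4+φ₁/2)] = -0.6507, Δλ = -0.8290 → C = 231.87°
d = R·|Δφ| / |cos C| = 6367·0.52290 / 0.61741 = 5392 km

5392 km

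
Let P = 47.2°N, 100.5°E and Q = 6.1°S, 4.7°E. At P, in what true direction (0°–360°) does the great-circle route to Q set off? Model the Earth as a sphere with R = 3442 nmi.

270.1°

θ = atan2( sin Δλ·cos φ₂ ,  cos φ₁ sin φ₂ − sin φ₁ cos φ₂ cos Δλ )
  = atan2(-0.9892, +0.0015) = 270.09°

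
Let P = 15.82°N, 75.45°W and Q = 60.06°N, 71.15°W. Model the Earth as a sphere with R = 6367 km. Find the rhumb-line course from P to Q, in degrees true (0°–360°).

Δψ = ln[tan(π/4+φ₂/2)/tan(π/4+φ₁/2)] = +1.0394
Δλ = +0.0750 rad (taken the short way round)
course = atan2(Δλ, Δψ) = 4.13°

4.1°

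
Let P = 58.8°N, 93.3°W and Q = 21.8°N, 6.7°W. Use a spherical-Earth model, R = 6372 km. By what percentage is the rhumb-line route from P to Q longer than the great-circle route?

Great circle: σ = 1.2173 rad → d_gc = Rσ = 7756.6 km
Rhumb: Δφ = -0.6458, Δλ = +1.5115, Δψ = -0.8858, q = Δφ/Δψ = 0.7290 → d_rh = R√(Δφ²+q²Δλ²) = 8138.2 km
Excess = (8138.2 − 7756.6) / 7756.6 = 381.6 / 7756.6 = 4.92% ≈ 4.9%

4.9%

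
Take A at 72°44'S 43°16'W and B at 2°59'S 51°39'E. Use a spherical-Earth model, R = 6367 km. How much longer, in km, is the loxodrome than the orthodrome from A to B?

601 km

Great circle: cos σ = sin φ₁ sin φ₂ + cos φ₁ cos φ₂ cos Δλ,  σ = 1.5465 rad → d_gc = 9846.6 km
Rhumb line: Δψ = +1.8329, q = Δφ/Δψ = 0.6642, d_rh = R√(Δφ²+q²Δλ²) = 10447.7 km
Excess = 10447.7 − 9846.6 = 601.1 ≈ 601 km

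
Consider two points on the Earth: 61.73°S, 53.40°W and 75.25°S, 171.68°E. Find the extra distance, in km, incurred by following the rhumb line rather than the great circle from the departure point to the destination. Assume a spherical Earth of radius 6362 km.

Great circle: cos σ = sin φ₁ sin φ₂ + cos φ₁ cos φ₂ cos Δλ,  σ = 0.6973 rad → d_gc = 4436.5 km
Rhumb line: Δψ = -0.6656, q = Δφ/Δψ = 0.3545, d_rh = R√(Δφ²+q²Δλ²) = 5519.3 km
Excess = 5519.3 − 4436.5 = 1082.8 ≈ 1083 km

1083 km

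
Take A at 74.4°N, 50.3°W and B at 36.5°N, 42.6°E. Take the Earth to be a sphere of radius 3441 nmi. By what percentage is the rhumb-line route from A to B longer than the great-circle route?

8.4%

Great circle: σ = 0.9740 rad → d_gc = Rσ = 3351.6 nmi
Rhumb: Δφ = -0.6615, Δλ = +1.6214, Δψ = -1.3028, q = Δφ/Δψ = 0.5077 → d_rh = R√(Δφ²+q²Δλ²) = 3634.0 nmi
Excess = (3634.0 − 3351.6) / 3351.6 = 282.4 / 3351.6 = 8.43% ≈ 8.4%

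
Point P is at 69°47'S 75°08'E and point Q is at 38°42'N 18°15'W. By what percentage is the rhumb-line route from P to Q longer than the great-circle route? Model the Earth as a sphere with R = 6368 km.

Great circle: σ = 2.2176 rad → d_gc = Rσ = 14121.7 km
Rhumb: Δφ = +1.8934, Δλ = -1.6298, Δψ = +2.4580, q = Δφ/Δψ = 0.7703 → d_rh = R√(Δφ²+q²Δλ²) = 14466.9 km
Excess = (14466.9 − 14121.7) / 14121.7 = 345.2 / 14121.7 = 2.44% ≈ 2.4%

2.4%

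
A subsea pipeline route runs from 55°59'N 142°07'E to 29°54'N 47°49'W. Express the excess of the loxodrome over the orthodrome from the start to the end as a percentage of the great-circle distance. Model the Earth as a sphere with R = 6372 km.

32.6%

Great circle: σ = 1.6354 rad → d_gc = Rσ = 10420.5 km
Rhumb: Δφ = -0.4552, Δλ = +2.9682, Δψ = -0.6372, q = Δφ/Δψ = 0.7144 → d_rh = R√(Δφ²+q²Δλ²) = 13819.6 km
Excess = (13819.6 − 10420.5) / 10420.5 = 3399.1 / 10420.5 = 32.62% ≈ 32.6%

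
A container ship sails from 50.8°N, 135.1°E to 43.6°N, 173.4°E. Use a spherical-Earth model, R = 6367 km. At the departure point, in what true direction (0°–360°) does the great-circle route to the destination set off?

θ = atan2( sin Δλ·cos φ₂ ,  cos φ₁ sin φ₂ − sin φ₁ cos φ₂ cos Δλ )
  = atan2(+0.4488, -0.0046) = 90.58°

90.6°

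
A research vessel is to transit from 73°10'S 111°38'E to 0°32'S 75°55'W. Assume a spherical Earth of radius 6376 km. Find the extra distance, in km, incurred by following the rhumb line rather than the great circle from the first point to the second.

Great circle: cos σ = sin φ₁ sin φ₂ + cos φ₁ cos φ₂ cos Δλ,  σ = 1.8527 rad → d_gc = 11812.6 km
Rhumb line: Δψ = +1.9015, q = Δφ/Δψ = 0.6667, d_rh = R√(Δφ²+q²Δλ²) = 15133.5 km
Excess = 15133.5 − 11812.6 = 3320.9 ≈ 3321 km

3321 km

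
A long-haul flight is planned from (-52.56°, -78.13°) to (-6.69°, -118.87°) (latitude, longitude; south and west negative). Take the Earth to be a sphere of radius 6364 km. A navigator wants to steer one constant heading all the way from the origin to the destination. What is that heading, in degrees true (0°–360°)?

Δψ = ln[tan(π/4+φ₂/2)/tan(π/4+φ₁/2)] = +0.9651
Δλ = -0.7110 rad (taken the short way round)
course = atan2(Δλ, Δψ) = 323.62°

323.6°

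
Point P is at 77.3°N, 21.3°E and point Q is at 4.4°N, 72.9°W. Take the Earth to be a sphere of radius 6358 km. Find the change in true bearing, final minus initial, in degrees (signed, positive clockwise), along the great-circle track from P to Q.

-82.4°

Initial bearing θ₁ = atan2(sin Δλ cos φ₂, cos φ₁ sin φ₂ − sin φ₁ cos φ₂ cos Δλ) = 275.06°
Final bearing θ₂ = (initial bearing from the destination back to the start) + 180° = 192.69°
Δθ = θ₂ − θ₁ = -82.4°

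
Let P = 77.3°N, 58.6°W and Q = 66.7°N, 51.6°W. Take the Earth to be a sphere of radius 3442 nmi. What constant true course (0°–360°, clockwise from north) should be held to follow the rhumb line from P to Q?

168.8°

Δψ = ln[tan(π/4+φ₂/2)/tan(π/4+φ₁/2)] = -0.6167
Δλ = +0.1222 rad (taken the short way round)
course = atan2(Δλ, Δψ) = 168.79°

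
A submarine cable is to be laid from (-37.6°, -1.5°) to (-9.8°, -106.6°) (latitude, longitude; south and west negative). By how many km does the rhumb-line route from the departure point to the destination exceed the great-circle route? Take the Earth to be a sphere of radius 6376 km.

Great circle: cos σ = sin φ₁ sin φ₂ + cos φ₁ cos φ₂ cos Δλ,  σ = 1.6705 rad → d_gc = 10651.1 km
Rhumb line: Δψ = +0.5373, q = Δφ/Δψ = 0.9031, d_rh = R√(Δφ²+q²Δλ²) = 11006.0 km
Excess = 11006.0 − 10651.1 = 354.9 ≈ 355 km

355 km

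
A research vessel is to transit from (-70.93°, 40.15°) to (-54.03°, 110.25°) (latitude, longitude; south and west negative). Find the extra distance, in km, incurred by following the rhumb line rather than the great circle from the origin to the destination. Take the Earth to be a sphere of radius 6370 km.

Great circle: cos σ = sin φ₁ sin φ₂ + cos φ₁ cos φ₂ cos Δλ,  σ = 0.5913 rad → d_gc = 3766.4 km
Rhumb line: Δψ = +0.6589, q = Δφ/Δψ = 0.4477, d_rh = R√(Δφ²+q²Δλ²) = 3962.6 km
Excess = 3962.6 − 3766.4 = 196.2 ≈ 196 km

196 km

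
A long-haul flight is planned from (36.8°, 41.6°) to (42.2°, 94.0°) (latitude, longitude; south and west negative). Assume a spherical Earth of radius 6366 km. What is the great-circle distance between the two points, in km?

Haversine: a = sin²(Δφ/2)+cos φ₁ cos φ₂ sin²(Δλ/2) = 0.11785;  σ = 2·atan2(√a,√(1−a))
σ = 40.155° → d = Rσ = 6366·0.70083 = 4461 km

4461 km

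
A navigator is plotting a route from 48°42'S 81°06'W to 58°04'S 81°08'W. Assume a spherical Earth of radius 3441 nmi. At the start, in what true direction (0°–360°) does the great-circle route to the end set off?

N = sin Δλ·cos φ₂ = -0.0003;  D = cos φ₁ sin φ₂ − sin φ₁ cos φ₂ cos Δλ = -0.1628
initial course = atan2(N, D) = 180.11°

180.1°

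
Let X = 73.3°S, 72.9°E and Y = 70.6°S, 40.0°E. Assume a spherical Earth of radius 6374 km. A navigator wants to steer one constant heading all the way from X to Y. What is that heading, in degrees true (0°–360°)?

284.9°

Meridional parts: M(φ₁)=-1.9189, M(φ₂)=-1.7665 → ΔM = +0.1524;  Δλ = -0.5742 rad
tan C = Δλ / ΔM = -3.7686 → C = 284.86°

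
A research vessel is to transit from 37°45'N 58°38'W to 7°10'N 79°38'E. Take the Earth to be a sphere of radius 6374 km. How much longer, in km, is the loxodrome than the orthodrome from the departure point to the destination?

Great circle: cos σ = sin φ₁ sin φ₂ + cos φ₁ cos φ₂ cos Δλ,  σ = 2.1049 rad → d_gc = 13416.6 km
Rhumb line: Δψ = -0.5871, q = Δφ/Δψ = 0.9093, d_rh = R√(Δφ²+q²Δλ²) = 14393.9 km
Excess = 14393.9 − 13416.6 = 977.3 ≈ 977 km

977 km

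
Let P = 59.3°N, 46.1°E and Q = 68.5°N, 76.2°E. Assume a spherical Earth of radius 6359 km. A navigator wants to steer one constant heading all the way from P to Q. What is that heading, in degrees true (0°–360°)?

54.9°

Meridional parts: M(φ₁)=+1.2928, M(φ₂)=+1.6615 → ΔM = +0.3687;  Δλ = +0.5253 rad
tan C = Δλ / ΔM = +1.4248 → C = 54.94°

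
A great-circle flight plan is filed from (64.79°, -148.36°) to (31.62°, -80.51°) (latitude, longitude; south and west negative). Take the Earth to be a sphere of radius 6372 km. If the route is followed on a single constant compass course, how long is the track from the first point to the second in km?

6031 km

Δψ = ln[tan(π/4+φ₂/2)/tan(π/4+φ₁/2)] = -0.9156;  Δφ = -0.5789 rad,  Δλ = +1.1842 rad
q = Δφ/Δψ = 0.6323
d = R·√(Δφ² + q²Δλ²) = 6372·0.94648 = 6031 km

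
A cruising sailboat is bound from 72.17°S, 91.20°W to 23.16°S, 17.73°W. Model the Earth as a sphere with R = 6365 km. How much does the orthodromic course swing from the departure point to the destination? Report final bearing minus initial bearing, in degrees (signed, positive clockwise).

Initial bearing θ₁ = atan2(sin Δλ cos φ₂, cos φ₁ sin φ₂ − sin φ₁ cos φ₂ cos Δλ) = 81.70°
Final bearing θ₂ = (initial bearing from the destination back to the start) + 180° = 19.24°
Δθ = θ₂ − θ₁ = -62.5°

-62.5°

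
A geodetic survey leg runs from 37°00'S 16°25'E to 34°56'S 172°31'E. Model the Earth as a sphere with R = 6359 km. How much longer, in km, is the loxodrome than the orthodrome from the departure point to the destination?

2401 km

Great circle: cos σ = sin φ₁ sin φ₂ + cos φ₁ cos φ₂ cos Δλ,  σ = 1.8276 rad → d_gc = 11621.7 km
Rhumb line: Δψ = +0.0446, q = Δφ/Δψ = 0.8093, d_rh = R√(Δφ²+q²Δλ²) = 14022.3 km
Excess = 14022.3 − 11621.7 = 2400.6 ≈ 2401 km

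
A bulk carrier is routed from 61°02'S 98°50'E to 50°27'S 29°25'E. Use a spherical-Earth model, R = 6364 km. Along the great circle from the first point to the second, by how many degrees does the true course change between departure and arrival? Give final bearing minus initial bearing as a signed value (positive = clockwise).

At departure: θ₁ = atan2(sin Δλ cos φ₂, cos φ₁ sin φ₂ − sin φ₁ cos φ₂ cos Δλ) = 253.41°
At arrival: θ₂ = atan2(sin Δλ cos φ₁, −cos φ₂ sin φ₁ + sin φ₂ cos φ₁ cos Δλ) = 313.20°
Δθ = θ₂ − θ₁ = +59.8°

+59.8°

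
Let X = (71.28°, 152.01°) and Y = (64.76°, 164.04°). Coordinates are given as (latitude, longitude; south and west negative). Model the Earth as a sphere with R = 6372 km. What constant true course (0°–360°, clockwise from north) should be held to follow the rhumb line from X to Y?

Meridional parts: M(φ₁)=+1.8028, M(φ₂)=+1.4966 → ΔM = -0.3062;  Δλ = +0.2100 rad
tan C = Δλ / ΔM = -0.6856 → C = 145.57°

145.6°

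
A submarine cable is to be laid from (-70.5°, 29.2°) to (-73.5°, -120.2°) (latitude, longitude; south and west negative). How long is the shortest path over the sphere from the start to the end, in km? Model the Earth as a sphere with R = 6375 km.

cos σ = sin φ₁ sin φ₂ + cos φ₁ cos φ₂ cos Δλ
      = sin(-70.50°)sin(-73.50°) + cos(-70.50°)cos(-73.50°)cos(-149.40°) = 0.8222
σ = 34.692° → d = Rσ = 6375·0.60550 = 3860 km

3860 km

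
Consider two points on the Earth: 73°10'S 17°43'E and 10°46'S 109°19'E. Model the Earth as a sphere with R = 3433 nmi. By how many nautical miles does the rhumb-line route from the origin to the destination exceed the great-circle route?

299 nmi

Great circle: cos σ = sin φ₁ sin φ₂ + cos φ₁ cos φ₂ cos Δλ,  σ = 1.3991 rad → d_gc = 4803.1 nmi
Rhumb line: Δψ = +1.7218, q = Δφ/Δψ = 0.6325, d_rh = R√(Δφ²+q²Δλ²) = 5102.1 nmi
Excess = 5102.1 − 4803.1 = 299.0 ≈ 299 nmi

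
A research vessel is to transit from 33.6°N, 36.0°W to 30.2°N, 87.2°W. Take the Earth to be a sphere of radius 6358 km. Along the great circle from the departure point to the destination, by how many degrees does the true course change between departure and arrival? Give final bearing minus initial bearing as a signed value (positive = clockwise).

-28.4°

Initial bearing θ₁ = atan2(sin Δλ cos φ₂, cos φ₁ sin φ₂ − sin φ₁ cos φ₂ cos Δλ) = 280.04°
Final bearing θ₂ = (initial bearing from the destination back to the start) + 180° = 251.61°
Δθ = θ₂ − θ₁ = -28.4°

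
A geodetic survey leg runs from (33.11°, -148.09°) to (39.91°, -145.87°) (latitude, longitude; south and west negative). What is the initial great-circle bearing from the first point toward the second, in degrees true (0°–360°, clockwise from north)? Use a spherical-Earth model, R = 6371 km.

θ = atan2( sin Δλ·cos φ₂ ,  cos φ₁ sin φ₂ − sin φ₁ cos φ₂ cos Δλ )
  = atan2(+0.0297, +0.1187) = 14.05°

14.1°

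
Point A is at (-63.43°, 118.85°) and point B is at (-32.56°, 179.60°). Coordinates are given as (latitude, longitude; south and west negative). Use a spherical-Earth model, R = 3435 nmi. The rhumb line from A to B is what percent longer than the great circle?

Great circle: σ = 0.8426 rad → d_gc = Rσ = 2894.2 nmi
Rhumb: Δφ = +0.5388, Δλ = +1.0603, Δψ = +0.8418, q = Δφ/Δψ = 0.6400 → d_rh = R√(Δφ²+q²Δλ²) = 2976.3 nmi
Excess = (2976.3 − 2894.2) / 2894.2 = 82.1 / 2894.2 = 2.84% ≈ 2.8%

2.8%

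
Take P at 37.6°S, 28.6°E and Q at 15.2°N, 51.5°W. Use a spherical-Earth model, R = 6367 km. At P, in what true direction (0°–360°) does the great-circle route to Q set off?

θ = atan2( sin Δλ·cos φ₂ ,  cos φ₁ sin φ₂ − sin φ₁ cos φ₂ cos Δλ )
  = atan2(-0.9506, +0.3090) = 288.00°

288.0°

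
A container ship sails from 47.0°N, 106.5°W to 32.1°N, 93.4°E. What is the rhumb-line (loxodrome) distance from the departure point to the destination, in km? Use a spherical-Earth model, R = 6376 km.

Δψ = ln[tan(π/4+φ₂/2)/tan(π/4+φ₁/2)] = -0.3395;  Δφ = -0.2601 rad,  Δλ = -2.7943 rad
q = Δφ/Δψ = 0.7659
d = R·√(Δφ² + q²Δλ²) = 6376·2.15588 = 13746 km

13746 km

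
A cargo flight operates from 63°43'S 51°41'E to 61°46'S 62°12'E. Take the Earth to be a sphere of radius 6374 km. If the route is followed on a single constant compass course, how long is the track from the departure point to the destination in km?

578 km

Rhumb course C = atan2(Δλ, Δψ) with Δψ = ln[tan(π/4+φ₂/2)/tan(π/4+φ₁/2)] = +0.0743, Δλ = +0.1836 → C = 67.95°
d = R·|Δφ| / |cos C| = 6374·0.03403 / 0.37539 = 578 km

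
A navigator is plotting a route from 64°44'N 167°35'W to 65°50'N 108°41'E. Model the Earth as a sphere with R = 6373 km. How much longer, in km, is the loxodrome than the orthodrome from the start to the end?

Great circle: cos σ = sin φ₁ sin φ₂ + cos φ₁ cos φ₂ cos Δλ,  σ = 0.5658 rad → d_gc = 3606.0 km
Rhumb line: Δψ = +0.0459, q = Δφ/Δψ = 0.4181, d_rh = R√(Δφ²+q²Δλ²) = 3895.6 km
Excess = 3895.6 − 3606.0 = 289.6 ≈ 290 km

290 km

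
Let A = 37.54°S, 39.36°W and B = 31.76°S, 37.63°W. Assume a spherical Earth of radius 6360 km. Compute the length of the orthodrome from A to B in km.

661 km

cos σ = sin φ₁ sin φ₂ + cos φ₁ cos φ₂ cos Δλ
      = sin(-37.54°)sin(-31.76°) + cos(-37.54°)cos(-31.76°)cos(1.73°) = 0.9946
σ = 5.952° → d = Rσ = 6360·0.10389 = 661 km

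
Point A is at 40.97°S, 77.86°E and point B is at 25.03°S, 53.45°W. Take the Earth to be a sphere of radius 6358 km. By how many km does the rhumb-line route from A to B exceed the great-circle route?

Great circle: cos σ = sin φ₁ sin φ₂ + cos φ₁ cos φ₂ cos Δλ,  σ = 1.7459 rad → d_gc = 11100.5 km
Rhumb line: Δψ = +0.3337, q = Δφ/Δψ = 0.8337, d_rh = R√(Δφ²+q²Δλ²) = 12275.5 km
Excess = 12275.5 − 11100.5 = 1175.0 ≈ 1175 km

1175 km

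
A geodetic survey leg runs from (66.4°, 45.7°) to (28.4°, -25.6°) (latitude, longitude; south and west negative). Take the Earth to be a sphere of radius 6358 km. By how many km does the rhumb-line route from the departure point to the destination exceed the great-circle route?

Great circle: cos σ = sin φ₁ sin φ₂ + cos φ₁ cos φ₂ cos Δλ,  σ = 0.9899 rad → d_gc = 6293.9 km
Rhumb line: Δψ = -1.0485, q = Δφ/Δψ = 0.6325, d_rh = R√(Δφ²+q²Δλ²) = 6544.2 km
Excess = 6544.2 − 6293.9 = 250.3 ≈ 250 km

250 km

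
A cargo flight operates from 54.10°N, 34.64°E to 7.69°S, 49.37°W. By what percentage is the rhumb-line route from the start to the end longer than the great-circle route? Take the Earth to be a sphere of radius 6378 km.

2.1%

Great circle: σ = 1.6186 rad → d_gc = Rσ = 10323.2 km
Rhumb: Δφ = -1.0784, Δλ = -1.4663, Δψ = -1.2618, q = Δφ/Δψ = 0.8547 → d_rh = R√(Δφ²+q²Δλ²) = 10545.1 km
Excess = (10545.1 − 10323.2) / 10323.2 = 221.9 / 10323.2 = 2.1495% ≈ 2.1%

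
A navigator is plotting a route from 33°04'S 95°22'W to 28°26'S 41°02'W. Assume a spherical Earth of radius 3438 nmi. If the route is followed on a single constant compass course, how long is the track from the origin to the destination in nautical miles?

Δψ = ln[tan(π/4+φ₂/2)/tan(π/4+φ₁/2)] = +0.0941;  Δφ = +0.0809 rad,  Δλ = +0.9483 rad
q = Δφ/Δψ = 0.8590
d = R·√(Δφ² + q²Δλ²) = 3438·0.81860 = 2814 nmi

2814 nmi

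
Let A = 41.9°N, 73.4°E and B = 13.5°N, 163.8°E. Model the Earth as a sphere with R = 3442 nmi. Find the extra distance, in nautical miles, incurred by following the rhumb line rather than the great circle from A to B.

Great circle: cos σ = sin φ₁ sin φ₂ + cos φ₁ cos φ₂ cos Δλ,  σ = 1.4194 rad → d_gc = 4885.5 nmi
Rhumb line: Δψ = -0.5690, q = Δφ/Δψ = 0.8711, d_rh = R√(Δφ²+q²Δλ²) = 5029.2 nmi
Excess = 5029.2 − 4885.5 = 143.7 ≈ 144 nmi

144 nmi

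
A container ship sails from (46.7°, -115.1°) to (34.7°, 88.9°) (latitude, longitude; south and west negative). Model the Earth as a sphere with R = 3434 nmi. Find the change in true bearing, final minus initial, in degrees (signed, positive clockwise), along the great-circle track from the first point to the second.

-144.1°

Initial bearing θ₁ = atan2(sin Δλ cos φ₂, cos φ₁ sin φ₂ − sin φ₁ cos φ₂ cos Δλ) = 340.36°
Final bearing θ₂ = (initial bearing from the destination back to the start) + 180° = 196.28°
Δθ = θ₂ − θ₁ = -144.1°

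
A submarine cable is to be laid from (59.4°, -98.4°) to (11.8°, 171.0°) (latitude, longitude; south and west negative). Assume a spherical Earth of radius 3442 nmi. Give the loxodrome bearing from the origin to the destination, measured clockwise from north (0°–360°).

235.5°

Meridional parts: M(φ₁)=+1.2962, M(φ₂)=+0.2074 → ΔM = -1.0888;  Δλ = -1.5813 rad
tan C = Δλ / ΔM = +1.4523 → C = 235.45°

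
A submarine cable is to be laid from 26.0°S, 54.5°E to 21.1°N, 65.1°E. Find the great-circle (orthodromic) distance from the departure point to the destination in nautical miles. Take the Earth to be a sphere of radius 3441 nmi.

2895 nmi

Haversine: a = sin²(Δφ/2)+cos φ₁ cos φ₂ sin²(Δλ/2) = 0.16679;  σ = 2·atan2(√a,√(1−a))
σ = 48.209° → d = Rσ = 3441·0.84141 = 2895 nmi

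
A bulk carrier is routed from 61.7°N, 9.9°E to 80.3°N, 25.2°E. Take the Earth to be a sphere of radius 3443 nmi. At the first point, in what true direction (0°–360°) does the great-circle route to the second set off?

7.8°

N = sin Δλ·cos φ₂ = +0.0445;  D = cos φ₁ sin φ₂ − sin φ₁ cos φ₂ cos Δλ = +0.3242
initial course = atan2(N, D) = 7.81°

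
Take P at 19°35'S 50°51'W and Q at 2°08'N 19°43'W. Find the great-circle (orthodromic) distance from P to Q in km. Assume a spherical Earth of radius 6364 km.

Haversine: a = sin²(Δφ/2)+cos φ₁ cos φ₂ sin²(Δλ/2) = 0.10329;  σ = 2·atan2(√a,√(1−a))
σ = 37.494° → d = Rσ = 6364·0.65439 = 4165 km

4165 km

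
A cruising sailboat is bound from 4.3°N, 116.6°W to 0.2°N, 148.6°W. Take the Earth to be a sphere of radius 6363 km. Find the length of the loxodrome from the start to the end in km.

Δψ = ln[tan(π/4+φ₂/2)/tan(π/4+φ₁/2)] = -0.0716;  Δφ = -0.0716 rad,  Δλ = -0.5585 rad
q = Δφ/Δψ = 0.9990
d = R·√(Δφ² + q²Δλ²) = 6363·0.56253 = 3579 km

3579 km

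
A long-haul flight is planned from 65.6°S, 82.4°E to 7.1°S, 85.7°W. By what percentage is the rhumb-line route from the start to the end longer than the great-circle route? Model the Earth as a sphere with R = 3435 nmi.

26.7%

Great circle: σ = 1.8635 rad → d_gc = Rσ = 6401.2 nmi
Rhumb: Δφ = +1.0210, Δλ = -2.9339, Δψ = +1.4073, q = Δφ/Δψ = 0.7255 → d_rh = R√(Δφ²+q²Δλ²) = 8109.4 nmi
Excess = (8109.4 − 6401.2) / 6401.2 = 1708.2 / 6401.2 = 26.69% ≈ 26.7%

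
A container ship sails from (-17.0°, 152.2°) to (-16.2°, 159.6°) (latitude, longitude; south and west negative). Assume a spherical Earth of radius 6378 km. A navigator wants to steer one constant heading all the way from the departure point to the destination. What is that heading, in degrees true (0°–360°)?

83.6°

Δψ = ln[tan(π/4+φ₂/2)/tan(π/4+φ₁/2)] = +0.0146
Δλ = +0.1292 rad (taken the short way round)
course = atan2(Δλ, Δψ) = 83.56°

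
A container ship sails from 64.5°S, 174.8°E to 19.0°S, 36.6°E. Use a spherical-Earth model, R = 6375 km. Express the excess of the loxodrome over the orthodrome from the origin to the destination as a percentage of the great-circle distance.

Great circle: σ = 1.5804 rad → d_gc = Rσ = 10075.0 km
Rhumb: Δφ = +0.7941, Δλ = -2.4120, Δψ = +1.1481, q = Δφ/Δψ = 0.6917 → d_rh = R√(Δφ²+q²Δλ²) = 11779.0 km
Excess = (11779.0 − 10075.0) / 10075.0 = 1704.0 / 10075.0 = 16.91% ≈ 16.9%

16.9%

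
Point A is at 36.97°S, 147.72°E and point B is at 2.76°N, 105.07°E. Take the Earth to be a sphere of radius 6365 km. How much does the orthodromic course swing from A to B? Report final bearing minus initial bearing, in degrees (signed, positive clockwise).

Initial bearing θ₁ = atan2(sin Δλ cos φ₂, cos φ₁ sin φ₂ − sin φ₁ cos φ₂ cos Δλ) = 305.36°
Final bearing θ₂ = (initial bearing from the destination back to the start) + 180° = 319.29°
Δθ = θ₂ − θ₁ = +13.9°

+13.9°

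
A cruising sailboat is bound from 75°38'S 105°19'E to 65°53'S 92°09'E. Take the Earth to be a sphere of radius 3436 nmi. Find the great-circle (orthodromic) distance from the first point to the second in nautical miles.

637 nmi

Haversine: a = sin²(Δφ/2)+cos φ₁ cos φ₂ sin²(Δλ/2) = 0.00855;  σ = 2·atan2(√a,√(1−a))
σ = 10.614° → d = Rσ = 3436·0.18525 = 637 nmi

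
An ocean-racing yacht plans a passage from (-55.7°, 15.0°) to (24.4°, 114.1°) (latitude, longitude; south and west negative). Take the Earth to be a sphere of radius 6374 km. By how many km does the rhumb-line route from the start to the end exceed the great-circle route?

264 km

Great circle: cos σ = sin φ₁ sin φ₂ + cos φ₁ cos φ₂ cos Δλ,  σ = 2.0069 rad → d_gc = 12792.1 km
Rhumb line: Δψ = +1.6151, q = Δφ/Δψ = 0.8656, d_rh = R√(Δφ²+q²Δλ²) = 13056.5 km
Excess = 13056.5 − 12792.1 = 264.4 ≈ 264 km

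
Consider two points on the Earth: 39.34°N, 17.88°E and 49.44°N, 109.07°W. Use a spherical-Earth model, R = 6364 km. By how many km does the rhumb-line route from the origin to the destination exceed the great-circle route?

Great circle: cos σ = sin φ₁ sin φ₂ + cos φ₁ cos φ₂ cos Δλ,  σ = 1.3905 rad → d_gc = 8849.2 km
Rhumb line: Δψ = +0.2476, q = Δφ/Δψ = 0.7119, d_rh = R√(Δφ²+q²Δλ²) = 10100.6 km
Excess = 10100.6 − 8849.2 = 1251.4 ≈ 1251 km

1251 km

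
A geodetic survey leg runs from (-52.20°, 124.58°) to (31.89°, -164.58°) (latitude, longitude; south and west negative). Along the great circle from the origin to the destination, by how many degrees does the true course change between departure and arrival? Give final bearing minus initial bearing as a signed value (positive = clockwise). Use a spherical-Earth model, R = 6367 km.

Initial bearing θ₁ = atan2(sin Δλ cos φ₂, cos φ₁ sin φ₂ − sin φ₁ cos φ₂ cos Δλ) = 55.85°
Final bearing θ₂ = (initial bearing from the destination back to the start) + 180° = 36.68°
Δθ = θ₂ − θ₁ = -19.2°

-19.2°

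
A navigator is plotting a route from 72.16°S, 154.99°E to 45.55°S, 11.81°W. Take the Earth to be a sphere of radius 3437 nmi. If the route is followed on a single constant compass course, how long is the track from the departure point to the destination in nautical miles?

Δψ = ln[tan(π/4+φ₂/2)/tan(π/4+φ₁/2)] = +0.9568;  Δφ = +0.4644 rad,  Δλ = -2.9112 rad
q = Δφ/Δψ = 0.4854
d = R·√(Δφ² + q²Δλ²) = 3437·1.48748 = 5112 nmi

5112 nmi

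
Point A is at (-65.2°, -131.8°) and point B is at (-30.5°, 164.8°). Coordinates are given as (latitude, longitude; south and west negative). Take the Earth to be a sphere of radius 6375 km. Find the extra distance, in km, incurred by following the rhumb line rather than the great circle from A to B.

178 km

Great circle: cos σ = sin φ₁ sin φ₂ + cos φ₁ cos φ₂ cos Δλ,  σ = 0.8988 rad → d_gc = 5729.8 km
Rhumb line: Δψ = +0.9553, q = Δφ/Δψ = 0.6339, d_rh = R√(Δφ²+q²Δλ²) = 5908.0 km
Excess = 5908.0 − 5729.8 = 178.2 ≈ 178 km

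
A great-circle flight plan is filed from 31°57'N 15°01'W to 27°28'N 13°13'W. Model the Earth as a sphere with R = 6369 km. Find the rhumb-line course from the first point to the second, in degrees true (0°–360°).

160.8°

Meridional parts: M(φ₁)=+0.5890, M(φ₂)=+0.4989 → ΔM = -0.0901;  Δλ = +0.0314 rad
tan C = Δλ / ΔM = -0.3486 → C = 160.78°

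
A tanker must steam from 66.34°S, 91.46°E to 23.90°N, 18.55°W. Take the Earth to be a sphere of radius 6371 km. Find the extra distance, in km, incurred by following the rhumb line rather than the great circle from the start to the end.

614 km

Great circle: cos σ = sin φ₁ sin φ₂ + cos φ₁ cos φ₂ cos Δλ,  σ = 2.0905 rad → d_gc = 13318.7 km
Rhumb line: Δψ = +1.9930, q = Δφ/Δψ = 0.7903, d_rh = R√(Δφ²+q²Δλ²) = 13933.1 km
Excess = 13933.1 − 13318.7 = 614.4 ≈ 614 km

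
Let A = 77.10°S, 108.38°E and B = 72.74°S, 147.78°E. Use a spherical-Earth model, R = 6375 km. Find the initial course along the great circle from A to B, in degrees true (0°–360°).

N = sin Δλ·cos φ₂ = +0.1883;  D = cos φ₁ sin φ₂ − sin φ₁ cos φ₂ cos Δλ = +0.0103
initial course = atan2(N, D) = 86.87°

86.9°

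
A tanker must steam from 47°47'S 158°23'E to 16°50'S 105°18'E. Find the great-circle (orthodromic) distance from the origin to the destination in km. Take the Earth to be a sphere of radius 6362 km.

cos σ = sin φ₁ sin φ₂ + cos φ₁ cos φ₂ cos Δλ
      = sin(-47.78°)sin(-16.83°) + cos(-47.78°)cos(-16.83°)cos(-53.08°) = 0.6008
σ = 53.074° → d = Rσ = 6362·0.92632 = 5893 km

5893 km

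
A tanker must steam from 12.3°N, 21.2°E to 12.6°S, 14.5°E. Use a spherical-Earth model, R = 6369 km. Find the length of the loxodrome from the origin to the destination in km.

2865 km

Δψ = ln[tan(π/4+φ₂/2)/tan(π/4+φ₁/2)] = -0.4380;  Δφ = -0.4346 rad,  Δλ = -0.1169 rad
q = Δφ/Δψ = 0.9921
d = R·√(Δφ² + q²Δλ²) = 6369·0.44981 = 2865 km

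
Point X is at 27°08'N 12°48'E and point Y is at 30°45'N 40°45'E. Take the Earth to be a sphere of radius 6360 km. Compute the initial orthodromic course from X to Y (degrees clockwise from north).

θ = atan2( sin Δλ·cos φ₂ ,  cos φ₁ sin φ₂ − sin φ₁ cos φ₂ cos Δλ )
  = atan2(+0.4028, +0.1088) = 74.88°

74.9°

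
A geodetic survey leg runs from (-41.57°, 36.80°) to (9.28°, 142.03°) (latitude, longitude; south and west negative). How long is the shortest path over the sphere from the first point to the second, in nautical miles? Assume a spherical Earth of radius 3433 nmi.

6442 nmi

Haversine: a = sin²(Δφ/2)+cos φ₁ cos φ₂ sin²(Δλ/2) = 0.65048;  σ = 2·atan2(√a,√(1−a))
σ = 107.515° → d = Rσ = 3433·1.87650 = 6442 nmi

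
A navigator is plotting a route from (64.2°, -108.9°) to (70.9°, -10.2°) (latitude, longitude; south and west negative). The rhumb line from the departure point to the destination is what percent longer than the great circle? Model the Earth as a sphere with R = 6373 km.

11.9%

Great circle: σ = 0.5931 rad → d_gc = Rσ = 3779.8 km
Rhumb: Δφ = +0.1169, Δλ = +1.7226, Δψ = +0.3085, q = Δφ/Δψ = 0.3791 → d_rh = R√(Δφ²+q²Δλ²) = 4228.0 km
Excess = (4228.0 − 3779.8) / 3779.8 = 448.2 / 3779.8 = 11.86% ≈ 11.9%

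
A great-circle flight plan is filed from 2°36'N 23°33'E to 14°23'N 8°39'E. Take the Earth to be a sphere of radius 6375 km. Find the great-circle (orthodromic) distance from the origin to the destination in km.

Haversine: a = sin²(Δφ/2)+cos φ₁ cos φ₂ sin²(Δλ/2) = 0.02680;  σ = 2·atan2(√a,√(1−a))
σ = 18.846° → d = Rσ = 6375·0.32892 = 2097 km

2097 km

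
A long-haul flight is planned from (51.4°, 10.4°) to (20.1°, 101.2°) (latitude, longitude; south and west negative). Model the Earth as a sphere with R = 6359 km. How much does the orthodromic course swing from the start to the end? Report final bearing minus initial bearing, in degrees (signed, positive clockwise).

Initial bearing θ₁ = atan2(sin Δλ cos φ₂, cos φ₁ sin φ₂ − sin φ₁ cos φ₂ cos Δλ) = 76.55°
Final bearing θ₂ = (initial bearing from the destination back to the start) + 180° = 139.75°
Δθ = θ₂ − θ₁ = +63.2°

+63.2°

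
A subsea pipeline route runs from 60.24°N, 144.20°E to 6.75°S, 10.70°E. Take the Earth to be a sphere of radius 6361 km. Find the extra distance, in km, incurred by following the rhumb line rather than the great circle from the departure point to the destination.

1223 km

Great circle: cos σ = sin φ₁ sin φ₂ + cos φ₁ cos φ₂ cos Δλ,  σ = 2.0279 rad → d_gc = 12899.4 km
Rhumb line: Δψ = -1.4434, q = Δφ/Δψ = 0.8100, d_rh = R√(Δφ²+q²Δλ²) = 14122.2 km
Excess = 14122.2 − 12899.4 = 1222.8 ≈ 1223 km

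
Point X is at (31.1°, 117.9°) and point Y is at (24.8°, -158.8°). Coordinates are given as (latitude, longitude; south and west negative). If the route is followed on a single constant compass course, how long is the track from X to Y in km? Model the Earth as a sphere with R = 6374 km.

Δψ = ln[tan(π/4+φ₂/2)/tan(π/4+φ₁/2)] = -0.1246;  Δφ = -0.1100 rad,  Δλ = +1.4539 rad
q = Δφ/Δψ = 0.8827
d = R·√(Δφ² + q²Δλ²) = 6374·1.28797 = 8210 km

8210 km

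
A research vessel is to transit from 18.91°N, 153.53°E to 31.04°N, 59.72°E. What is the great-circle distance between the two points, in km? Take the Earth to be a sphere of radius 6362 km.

cos σ = sin φ₁ sin φ₂ + cos φ₁ cos φ₂ cos Δλ
      = sin(18.91°)sin(31.04°) + cos(18.91°)cos(31.04°)cos(-93.81°) = 0.1132
σ = 83.497° → d = Rσ = 6362·1.45730 = 9271 km

9271 km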